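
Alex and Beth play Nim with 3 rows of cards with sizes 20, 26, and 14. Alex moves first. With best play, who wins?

Beth wins

Nim-sum: 20 XOR 26 XOR 14 = 0.
The nim-sum is 0, so this is a P-position: the player to move is in a losing position under optimal play; Alex is about to move from it and so loses — Beth wins.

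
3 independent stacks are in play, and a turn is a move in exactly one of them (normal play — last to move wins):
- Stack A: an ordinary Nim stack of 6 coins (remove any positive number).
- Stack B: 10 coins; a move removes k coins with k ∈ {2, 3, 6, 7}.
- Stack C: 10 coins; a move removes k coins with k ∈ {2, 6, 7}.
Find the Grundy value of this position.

Stack A is a plain Nim stack of size 6, so its Grundy value is 6.
Grundy values for stack B (subtraction set {2, 3, 6, 7}):
g(0) = mex{} = 0
g(1) = mex{} = 0
g(2) = mex{0} = 1
g(3) = mex{0} = 1
g(4) = mex{0,1} = 2
g(5) = mex{1} = 0
g(6) = mex{0,1,2} = 3
g(7) = mex{0,2} = 1
g(8) = mex{0,1,3} = 2
g(9) = mex{1,3} = 0
g(10) = mex{1,2} = 0
So g(10) = 0.
For stack C, compute g(0), g(1), … with moves {2, 6, 7}:
g(0) = mex{} = 0
g(1) = mex{} = 0
g(2) = mex{0} = 1
g(3) = mex{0} = 1
g(4) = mex{1} = 0
g(5) = mex{1} = 0
g(6) = mex{0} = 1
g(7) = mex{0} = 1
g(8) = mex{0,1} = 2
g(9) = mex{1} = 0
g(10) = mex{0,1,2} = 3
So g(10) = 3.
By the Sprague-Grundy theorem, the Grundy value of a sum of independent games is the XOR of the component values.
Combined value = 6 ⊕ 0 ⊕ 3 = 5.

5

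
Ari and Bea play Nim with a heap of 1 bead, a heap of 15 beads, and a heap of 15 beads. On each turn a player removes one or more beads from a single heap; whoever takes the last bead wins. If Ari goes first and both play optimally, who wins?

Ari wins

Compute the nim-sum pairwise:
1 XOR 15 = 14
14 XOR 15 = 1
The nim-sum is 1 ≠ 0, so this is an N-position: the player to move can win; Ari has a winning move.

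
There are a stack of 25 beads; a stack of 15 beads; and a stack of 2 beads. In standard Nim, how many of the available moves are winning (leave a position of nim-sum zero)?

1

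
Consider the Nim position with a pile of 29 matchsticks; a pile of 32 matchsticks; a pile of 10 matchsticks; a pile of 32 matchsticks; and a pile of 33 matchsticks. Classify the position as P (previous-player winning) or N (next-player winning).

N-position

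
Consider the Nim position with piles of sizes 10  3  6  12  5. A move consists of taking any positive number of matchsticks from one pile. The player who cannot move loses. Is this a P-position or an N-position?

N-position

Write each in binary and XOR column by column:
  1010  (10)
  0011  (3)
  0110  (6)
  1100  (12)
  0101  (5)
  ----
  0110  (6)
The nim-sum is 6 ≠ 0, so this is an N-position: the player to move can win.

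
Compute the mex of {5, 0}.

1

0 is in the set but 1 is not, so the mex is 1.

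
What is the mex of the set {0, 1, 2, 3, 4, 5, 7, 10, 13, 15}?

6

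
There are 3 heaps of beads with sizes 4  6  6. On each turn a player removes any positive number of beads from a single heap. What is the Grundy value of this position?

Compute the nim-sum pairwise:
4 ⊕ 6 = 2
2 ⊕ 6 = 4

4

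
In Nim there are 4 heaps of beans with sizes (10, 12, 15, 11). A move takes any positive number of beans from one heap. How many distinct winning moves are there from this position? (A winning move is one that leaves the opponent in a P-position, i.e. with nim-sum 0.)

Write each in binary and XOR column by column:
  1010  (10)
  1100  (12)
  1111  (15)
  1011  (11)
  ----
  0010  (2)
The overall nim-sum is X = 2. A heap of size p has a winning move iff p XOR X < p (reduce it to p XOR X).
  10: 10 XOR 2 = 8 < 10 — winning move (to 8).
  12: 12 XOR 2 = 14 ≥ 12 — no move.
  15: 15 XOR 2 = 13 < 15 — winning move (to 13).
  11: 11 XOR 2 = 9 < 11 — winning move (to 9).
That gives 3 winning moves.

3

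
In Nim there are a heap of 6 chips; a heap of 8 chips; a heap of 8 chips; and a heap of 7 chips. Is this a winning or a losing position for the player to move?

Nim-sum: 6 XOR 8 XOR 8 XOR 7 = 1.
The nim-sum is 1 ≠ 0, so this is an N-position: the player to move can win.

Winning position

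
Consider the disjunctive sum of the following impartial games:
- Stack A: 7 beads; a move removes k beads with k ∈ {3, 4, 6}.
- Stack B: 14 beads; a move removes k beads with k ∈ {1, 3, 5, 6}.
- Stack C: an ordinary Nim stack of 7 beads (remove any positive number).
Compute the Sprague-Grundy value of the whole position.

For stack A, compute g(0), g(1), … with moves {3, 4, 6}:
g(0) = mex{} = 0
g(1) = mex{} = 0
g(2) = mex{} = 0
g(3) = mex{0} = 1
g(4) = mex{0} = 1
g(5) = mex{0} = 1
g(6) = mex{0,1} = 2
g(7) = mex{0,1} = 2
So g(7) = 2.
For stack B, compute g(0), g(1), … with moves {1, 3, 5, 6}:
g(0) = mex{} = 0
g(1) = mex{0} = 1
g(2) = mex{1} = 0
g(3) = mex{0} = 1
g(4) = mex{1} = 0
g(5) = mex{0} = 1
g(6) = mex{0,1} = 2
g(7) = mex{0,1,2} = 3
g(8) = mex{0,1,3} = 2
g(9) = mex{0,1,2} = 3
g(10) = mex{0,1,3} = 2
g(11) = mex{1,2} = 0
g(12) = mex{0,2,3} = 1
g(13) = mex{1,2,3} = 0
g(14) = mex{0,2,3} = 1
So g(14) = 1.
Stack C is a plain Nim stack of size 7, so its Grundy value is 7.
The value of a disjunctive sum is the nim-sum of the parts.
Combined value = 2 ⊕ 1 ⊕ 7 = 4.

4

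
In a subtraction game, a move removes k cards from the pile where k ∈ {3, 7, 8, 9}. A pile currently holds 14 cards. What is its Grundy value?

4

Grundy values for subtraction set {3, 7, 8, 9}:
k:     0  1  2  3  4  5  6  7  8  9 10 11 12 13 14
g(k):  0  0  0  1  1  1  0  2  2  1  3  3  0  2  4
So g(14) = 4.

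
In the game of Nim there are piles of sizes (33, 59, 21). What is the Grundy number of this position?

15

Compute the nim-sum pairwise:
33 ⊕ 59 = 26
26 ⊕ 21 = 15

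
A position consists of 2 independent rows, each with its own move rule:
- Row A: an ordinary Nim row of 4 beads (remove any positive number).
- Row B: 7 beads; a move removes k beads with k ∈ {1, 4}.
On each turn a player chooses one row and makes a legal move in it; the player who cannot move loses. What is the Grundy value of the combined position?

4

Row A is a plain Nim row of size 4, so its Grundy value is 4.
Grundy values for row B (subtraction set {1, 4}):
k:     0  1  2  3  4  5  6  7
g(k):  0  1  0  1  2  0  1  0
So g(7) = 0.
The value of a disjunctive sum is the nim-sum of the parts.
Combined value = 4 ⊕ 0 = 4.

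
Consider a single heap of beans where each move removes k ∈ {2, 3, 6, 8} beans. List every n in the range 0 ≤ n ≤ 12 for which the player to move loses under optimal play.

0, 1, 5, 10

Compute g(0), g(1), … for moves {2, 3, 6, 8}:
g(0) = mex{} = 0
g(1) = mex{} = 0
g(2) = mex{0} = 1
g(3) = mex{0} = 1
g(4) = mex{0,1} = 2
g(5) = mex{1} = 0
g(6) = mex{0,1,2} = 3
g(7) = mex{0,2} = 1
g(8) = mex{0,1,3} = 2
g(9) = mex{0,1,3} = 2
g(10) = mex{1,2} = 0
g(11) = mex{0,1,2} = 3
g(12) = mex{0,2,3} = 1
The P-positions (g = 0) in 0..12 are 0, 1, 5, 10.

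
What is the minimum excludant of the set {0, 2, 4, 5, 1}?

3

The values 0, 1, 2 are all present; 3 is the first non-negative integer missing from the set.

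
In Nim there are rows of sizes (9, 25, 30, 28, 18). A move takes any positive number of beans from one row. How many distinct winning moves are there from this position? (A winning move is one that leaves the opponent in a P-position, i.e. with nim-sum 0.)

Write each in binary and XOR column by column:
  01001  (9)
  11001  (25)
  11110  (30)
  11100  (28)
  10010  (18)
  -----
  00000  (0)
The nim-sum is already 0, so every move leaves a nonzero nim-sum — there are no winning moves.

0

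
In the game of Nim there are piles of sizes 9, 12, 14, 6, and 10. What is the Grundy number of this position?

Nim-sum: 9 ⊕ 12 ⊕ 14 ⊕ 6 ⊕ 10 = 7.

7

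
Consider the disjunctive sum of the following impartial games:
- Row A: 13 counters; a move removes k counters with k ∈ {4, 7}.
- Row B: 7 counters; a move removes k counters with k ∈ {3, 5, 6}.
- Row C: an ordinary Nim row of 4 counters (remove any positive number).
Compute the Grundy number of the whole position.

6

For row A, compute g(0), g(1), … with moves {4, 7}:
k:     0  1  2  3  4  5  6  7  8  9 10 11 12 13
g(k):  0  0  0  0  1  1  1  1  2  2  2  0  0  0
So g(13) = 0.
Build the Grundy sequence for row B with g(k) = mex{g(k−s) : s ∈ {3, 5, 6}, s ≤ k}:
g(0) = mex{} = 0
g(1) = mex{} = 0
g(2) = mex{} = 0
g(3) = mex{0} = 1
g(4) = mex{0} = 1
g(5) = mex{0} = 1
g(6) = mex{0,1} = 2
g(7) = mex{0,1} = 2
So g(7) = 2.
Row C is a plain Nim row of size 4, so its Grundy value is 4.
The value of a disjunctive sum is the nim-sum of the parts.
Combined value = 0 ⊕ 2 ⊕ 4 = 6.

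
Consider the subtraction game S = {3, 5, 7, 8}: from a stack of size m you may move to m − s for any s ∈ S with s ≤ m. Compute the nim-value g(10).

3

Build the Grundy sequence with g(k) = mex{g(k−s) : s ∈ {3, 5, 7, 8}, s ≤ k}:
g(0) = mex{} = 0
g(1) = mex{} = 0
g(2) = mex{} = 0
g(3) = mex{0} = 1
g(4) = mex{0} = 1
g(5) = mex{0} = 1
g(6) = mex{0,1} = 2
g(7) = mex{0,1} = 2
g(8) = mex{0,1} = 2
g(9) = mex{0,1,2} = 3
g(10) = mex{0,1,2} = 3
So g(10) = 3.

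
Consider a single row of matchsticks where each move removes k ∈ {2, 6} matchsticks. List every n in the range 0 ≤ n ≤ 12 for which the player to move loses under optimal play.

0, 1, 4, 5, 8, 9, 12

Grundy values for subtraction set {2, 6}:
g(0) = mex{} = 0
g(1) = mex{} = 0
g(2) = mex{0} = 1
g(3) = mex{0} = 1
g(4) = mex{1} = 0
g(5) = mex{1} = 0
g(6) = mex{0} = 1
g(7) = mex{0} = 1
g(8) = mex{1} = 0
g(9) = mex{1} = 0
g(10) = mex{0} = 1
g(11) = mex{0} = 1
g(12) = mex{1} = 0
The P-positions (g = 0) in 0..12 are 0, 1, 4, 5, 8, 9, 12.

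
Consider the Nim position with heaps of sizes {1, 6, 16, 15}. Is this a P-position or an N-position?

N-position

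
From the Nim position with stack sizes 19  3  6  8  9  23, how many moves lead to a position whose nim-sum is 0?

0

Nim-sum: 19 ⊕ 3 ⊕ 6 ⊕ 8 ⊕ 9 ⊕ 23 = 0.
The nim-sum is already 0, so every move leaves a nonzero nim-sum — there are no winning moves.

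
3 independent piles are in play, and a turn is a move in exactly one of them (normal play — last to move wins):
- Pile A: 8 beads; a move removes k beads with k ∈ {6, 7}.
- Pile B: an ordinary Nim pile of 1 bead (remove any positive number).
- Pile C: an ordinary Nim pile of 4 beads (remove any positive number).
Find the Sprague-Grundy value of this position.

4

Grundy values for pile A (subtraction set {6, 7}):
k:     0  1  2  3  4  5  6  7  8
g(k):  0  0  0  0  0  0  1  1  1
So g(8) = 1.
Pile B is a plain Nim pile of size 1, so its Grundy value is 1.
Pile C is a plain Nim pile of size 4, so its Grundy value is 4.
The value of a disjunctive sum is the nim-sum of the parts.
Combined value = 1 ⊕ 1 ⊕ 4 = 4.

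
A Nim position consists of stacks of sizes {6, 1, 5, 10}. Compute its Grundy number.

8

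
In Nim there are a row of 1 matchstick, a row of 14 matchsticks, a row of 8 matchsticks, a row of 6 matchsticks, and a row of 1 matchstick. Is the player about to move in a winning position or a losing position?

Losing position

Nim-sum: 1 ⊕ 14 ⊕ 8 ⊕ 6 ⊕ 1 = 0.
The nim-sum is 0, so this is a P-position: the player to move is in a losing position under optimal play.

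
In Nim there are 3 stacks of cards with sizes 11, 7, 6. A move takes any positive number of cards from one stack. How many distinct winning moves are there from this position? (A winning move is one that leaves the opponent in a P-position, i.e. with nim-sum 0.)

1

Nim-sum: 11 XOR 7 XOR 6 = 10.
The overall nim-sum is X = 10. A stack of size p has a winning move iff p XOR X < p (reduce it to p XOR X).
  11: 11 XOR 10 = 1 < 11 — winning move (to 1).
  7: 7 XOR 10 = 13 ≥ 7 — no move.
  6: 6 XOR 10 = 12 ≥ 6 — no move.
That gives 1 winning move.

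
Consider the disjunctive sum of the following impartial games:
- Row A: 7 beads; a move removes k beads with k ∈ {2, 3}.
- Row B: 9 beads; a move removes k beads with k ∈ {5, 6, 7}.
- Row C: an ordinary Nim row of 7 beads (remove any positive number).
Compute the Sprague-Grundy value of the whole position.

Grundy values for row A (subtraction set {2, 3}):
g(0) = mex{} = 0
g(1) = mex{} = 0
g(2) = mex{0} = 1
g(3) = mex{0} = 1
g(4) = mex{0,1} = 2
g(5) = mex{1} = 0
g(6) = mex{1,2} = 0
g(7) = mex{0,2} = 1
So g(7) = 1.
For row B, compute g(0), g(1), … with moves {5, 6, 7}:
k:     0  1  2  3  4  5  6  7  8  9
g(k):  0  0  0  0  0  1  1  1  1  1
So g(9) = 1.
Row C is a plain Nim row of size 7, so its Grundy value is 7.
By the Sprague-Grundy theorem, the Grundy value of a sum of independent games is the XOR of the component values.
Combined value = 1 ⊕ 1 ⊕ 7 = 7.

7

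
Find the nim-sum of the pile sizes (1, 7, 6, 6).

6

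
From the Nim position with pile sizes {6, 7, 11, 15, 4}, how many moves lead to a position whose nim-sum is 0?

Nim-sum: 6 ⊕ 7 ⊕ 11 ⊕ 15 ⊕ 4 = 1.
The overall nim-sum is X = 1. A pile of size p has a winning move iff p XOR X < p (reduce it to p XOR X).
  6: 6 XOR 1 = 7 ≥ 6 — no move.
  7: 7 XOR 1 = 6 < 7 — winning move (to 6).
  11: 11 XOR 1 = 10 < 11 — winning move (to 10).
  15: 15 XOR 1 = 14 < 15 — winning move (to 14).
  4: 4 XOR 1 = 5 ≥ 4 — no move.
That gives 3 winning moves.

3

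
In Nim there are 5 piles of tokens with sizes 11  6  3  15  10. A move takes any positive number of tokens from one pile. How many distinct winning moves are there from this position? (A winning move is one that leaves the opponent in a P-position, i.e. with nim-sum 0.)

Compute the nim-sum pairwise:
11 ^ 6 = 13
13 ^ 3 = 14
14 ^ 15 = 1
1 ^ 10 = 11
The overall nim-sum is X = 11. A pile of size p has a winning move iff p XOR X < p (reduce it to p XOR X).
  11: 11 XOR 11 = 0 < 11 — winning move (to 0).
  6: 6 XOR 11 = 13 ≥ 6 — no move.
  3: 3 XOR 11 = 8 ≥ 3 — no move.
  15: 15 XOR 11 = 4 < 15 — winning move (to 4).
  10: 10 XOR 11 = 1 < 10 — winning move (to 1).
That gives 3 winning moves.

3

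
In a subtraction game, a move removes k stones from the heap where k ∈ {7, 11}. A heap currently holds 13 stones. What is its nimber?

1

Compute g(0), g(1), … for moves {7, 11}:
g(0) = mex{} = 0
g(1) = mex{} = 0
g(2) = mex{} = 0
g(3) = mex{} = 0
g(4) = mex{} = 0
g(5) = mex{} = 0
g(6) = mex{} = 0
g(7) = mex{0} = 1
g(8) = mex{0} = 1
g(9) = mex{0} = 1
g(10) = mex{0} = 1
g(11) = mex{0} = 1
g(12) = mex{0} = 1
g(13) = mex{0} = 1
So g(13) = 1.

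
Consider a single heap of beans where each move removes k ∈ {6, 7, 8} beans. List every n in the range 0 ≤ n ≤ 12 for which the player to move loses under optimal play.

0, 1, 2, 3, 4, 5

Grundy values for subtraction set {6, 7, 8}:
g(0) = mex{} = 0
g(1) = mex{} = 0
g(2) = mex{} = 0
g(3) = mex{} = 0
g(4) = mex{} = 0
g(5) = mex{} = 0
g(6) = mex{0} = 1
g(7) = mex{0} = 1
g(8) = mex{0} = 1
g(9) = mex{0} = 1
g(10) = mex{0} = 1
g(11) = mex{0} = 1
g(12) = mex{0,1} = 2
The P-positions (g = 0) in 0..12 are 0, 1, 2, 3, 4, 5.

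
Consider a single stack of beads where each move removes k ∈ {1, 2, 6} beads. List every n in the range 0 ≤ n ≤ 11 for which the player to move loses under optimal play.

0, 3, 7, 10

Grundy values for subtraction set {1, 2, 6}:
g(0) = mex{} = 0
g(1) = mex{0} = 1
g(2) = mex{0,1} = 2
g(3) = mex{1,2} = 0
g(4) = mex{0,2} = 1
g(5) = mex{0,1} = 2
g(6) = mex{0,1,2} = 3
g(7) = mex{1,2,3} = 0
g(8) = mex{0,2,3} = 1
g(9) = mex{0,1} = 2
g(10) = mex{1,2} = 0
g(11) = mex{0,2} = 1
The P-positions (g = 0) in 0..11 are 0, 3, 7, 10.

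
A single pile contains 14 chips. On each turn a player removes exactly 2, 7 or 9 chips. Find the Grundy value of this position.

Grundy values for subtraction set {2, 7, 9}:
k:     0  1  2  3  4  5  6  7  8  9 10 11 12 13 14
g(k):  0  0  1  1  0  0  1  1  2  2  3  3  2  2  3
So g(14) = 3.

3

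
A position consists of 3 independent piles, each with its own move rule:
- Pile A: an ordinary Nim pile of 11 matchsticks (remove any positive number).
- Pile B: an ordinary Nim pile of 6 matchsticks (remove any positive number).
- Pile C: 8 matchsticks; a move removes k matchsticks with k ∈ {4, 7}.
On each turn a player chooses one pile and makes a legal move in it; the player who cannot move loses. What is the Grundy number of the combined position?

Pile A is a plain Nim pile of size 11, so its Grundy value is 11.
Pile B is a plain Nim pile of size 6, so its Grundy value is 6.
For pile C, compute g(0), g(1), … with moves {4, 7}:
k:     0  1  2  3  4  5  6  7  8
g(k):  0  0  0  0  1  1  1  1  2
So g(8) = 2.
By the Sprague-Grundy theorem, the Grundy value of a sum of independent games is the XOR of the component values.
Combined value = 11 ⊕ 6 ⊕ 2 = 15.

15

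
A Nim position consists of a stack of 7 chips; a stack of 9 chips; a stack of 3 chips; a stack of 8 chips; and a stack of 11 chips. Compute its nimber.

14

Compute the nim-sum pairwise:
7 ^ 9 = 14
14 ^ 3 = 13
13 ^ 8 = 5
5 ^ 11 = 14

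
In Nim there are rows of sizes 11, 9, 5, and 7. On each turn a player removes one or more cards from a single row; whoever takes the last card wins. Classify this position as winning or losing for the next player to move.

Losing position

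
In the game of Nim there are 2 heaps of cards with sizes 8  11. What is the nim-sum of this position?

3

Compute the nim-sum pairwise:
8 ⊕ 11 = 3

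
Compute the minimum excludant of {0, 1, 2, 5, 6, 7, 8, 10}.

3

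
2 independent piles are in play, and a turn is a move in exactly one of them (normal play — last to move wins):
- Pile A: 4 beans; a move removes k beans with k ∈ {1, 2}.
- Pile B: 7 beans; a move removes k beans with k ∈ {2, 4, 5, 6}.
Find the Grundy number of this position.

2

Grundy values for pile A (subtraction set {1, 2}):
k:     0  1  2  3  4
g(k):  0  1  2  0  1
So g(4) = 1.
For pile B, compute g(0), g(1), … with moves {2, 4, 5, 6}:
g(0) = mex{} = 0
g(1) = mex{} = 0
g(2) = mex{0} = 1
g(3) = mex{0} = 1
g(4) = mex{0,1} = 2
g(5) = mex{0,1} = 2
g(6) = mex{0,1,2} = 3
g(7) = mex{0,1,2} = 3
So g(7) = 3.
The value of a disjunctive sum is the nim-sum of the parts.
Combined value = 1 ⊕ 3 = 2.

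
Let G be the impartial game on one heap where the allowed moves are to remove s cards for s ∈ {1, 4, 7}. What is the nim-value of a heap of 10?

0

Build the Grundy sequence with g(k) = mex{g(k−s) : s ∈ {1, 4, 7}, s ≤ k}:
g(0) = mex{} = 0
g(1) = mex{0} = 1
g(2) = mex{1} = 0
g(3) = mex{0} = 1
g(4) = mex{0,1} = 2
g(5) = mex{1,2} = 0
g(6) = mex{0} = 1
g(7) = mex{0,1} = 2
g(8) = mex{1,2} = 0
g(9) = mex{0} = 1
g(10) = mex{1} = 0
So g(10) = 0.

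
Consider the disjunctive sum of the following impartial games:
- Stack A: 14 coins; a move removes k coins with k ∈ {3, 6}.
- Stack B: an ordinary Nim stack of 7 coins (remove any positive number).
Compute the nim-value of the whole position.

For stack A, compute g(0), g(1), … with moves {3, 6}:
k:     0  1  2  3  4  5  6  7  8  9 10 11 12 13 14
g(k):  0  0  0  1  1  1  2  2  2  0  0  0  1  1  1
So g(14) = 1.
Stack B is a plain Nim stack of size 7, so its Grundy value is 7.
The value of a disjunctive sum is the nim-sum of the parts.
Combined value = 1 ⊕ 7 = 6.

6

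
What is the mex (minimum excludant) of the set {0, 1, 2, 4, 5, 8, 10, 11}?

The values 0, 1, 2 are all present; 3 is the first non-negative integer missing from the set.

3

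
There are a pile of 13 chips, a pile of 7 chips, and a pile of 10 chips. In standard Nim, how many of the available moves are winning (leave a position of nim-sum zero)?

0

Nim-sum: 13 XOR 7 XOR 10 = 0.
The nim-sum is already 0, so every move leaves a nonzero nim-sum — there are no winning moves.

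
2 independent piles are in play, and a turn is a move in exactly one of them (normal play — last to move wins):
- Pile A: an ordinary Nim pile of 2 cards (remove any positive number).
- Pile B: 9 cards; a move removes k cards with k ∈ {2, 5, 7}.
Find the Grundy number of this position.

0

Pile A is a plain Nim pile of size 2, so its Grundy value is 2.
Grundy values for pile B (subtraction set {2, 5, 7}):
g(0) = mex{} = 0
g(1) = mex{} = 0
g(2) = mex{0} = 1
g(3) = mex{0} = 1
g(4) = mex{1} = 0
g(5) = mex{0,1} = 2
g(6) = mex{0} = 1
g(7) = mex{0,1,2} = 3
g(8) = mex{0,1} = 2
g(9) = mex{0,1,3} = 2
So g(9) = 2.
By the Sprague-Grundy theorem, the Grundy value of a sum of independent games is the XOR of the component values.
Combined value = 2 XOR 2 = 0.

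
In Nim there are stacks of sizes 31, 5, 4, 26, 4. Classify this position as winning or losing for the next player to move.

Nim-sum: 31 XOR 5 XOR 4 XOR 26 XOR 4 = 0.
The nim-sum is 0, so this is a P-position: the player to move is in a losing position under optimal play.

Losing position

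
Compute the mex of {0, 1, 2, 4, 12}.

3

The values 0, 1, 2 are all present; 3 is the first non-negative integer missing from the set.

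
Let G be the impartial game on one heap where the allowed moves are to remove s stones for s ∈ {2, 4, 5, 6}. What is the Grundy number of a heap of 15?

Grundy values for subtraction set {2, 4, 5, 6}:
k:     0  1  2  3  4  5  6  7  8  9 10 11 12 13 14 15
g(k):  0  0  1  1  2  2  3  3  0  0  1  1  2  2  3  3
So g(15) = 3.

3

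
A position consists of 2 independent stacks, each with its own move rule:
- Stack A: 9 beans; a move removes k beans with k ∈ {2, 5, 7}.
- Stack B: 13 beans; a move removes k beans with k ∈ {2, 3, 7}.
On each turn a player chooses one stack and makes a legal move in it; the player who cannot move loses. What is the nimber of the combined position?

3

Grundy values for stack A (subtraction set {2, 5, 7}):
g(0) = mex{} = 0
g(1) = mex{} = 0
g(2) = mex{0} = 1
g(3) = mex{0} = 1
g(4) = mex{1} = 0
g(5) = mex{0,1} = 2
g(6) = mex{0} = 1
g(7) = mex{0,1,2} = 3
g(8) = mex{0,1} = 2
g(9) = mex{0,1,3} = 2
So g(9) = 2.
Build the Grundy sequence for stack B with g(k) = mex{g(k−s) : s ∈ {2, 3, 7}, s ≤ k}:
g(0) = mex{} = 0
g(1) = mex{} = 0
g(2) = mex{0} = 1
g(3) = mex{0} = 1
g(4) = mex{0,1} = 2
g(5) = mex{1} = 0
g(6) = mex{1,2} = 0
g(7) = mex{0,2} = 1
g(8) = mex{0} = 1
g(9) = mex{0,1} = 2
g(10) = mex{1} = 0
g(11) = mex{1,2} = 0
g(12) = mex{0,2} = 1
g(13) = mex{0} = 1
So g(13) = 1.
By the Sprague-Grundy theorem, the Grundy value of a sum of independent games is the XOR of the component values.
Combined value = 2 ⊕ 1 = 3.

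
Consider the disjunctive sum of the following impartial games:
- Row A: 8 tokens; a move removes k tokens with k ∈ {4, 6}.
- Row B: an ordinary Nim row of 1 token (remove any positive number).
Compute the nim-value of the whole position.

Build the Grundy sequence for row A with g(k) = mex{g(k−s) : s ∈ {4, 6}, s ≤ k}:
g(0) = mex{} = 0
g(1) = mex{} = 0
g(2) = mex{} = 0
g(3) = mex{} = 0
g(4) = mex{0} = 1
g(5) = mex{0} = 1
g(6) = mex{0} = 1
g(7) = mex{0} = 1
g(8) = mex{0,1} = 2
So g(8) = 2.
Row B is a plain Nim row of size 1, so its Grundy value is 1.
The value of a disjunctive sum is the nim-sum of the parts.
Combined value = 2 XOR 1 = 3.

3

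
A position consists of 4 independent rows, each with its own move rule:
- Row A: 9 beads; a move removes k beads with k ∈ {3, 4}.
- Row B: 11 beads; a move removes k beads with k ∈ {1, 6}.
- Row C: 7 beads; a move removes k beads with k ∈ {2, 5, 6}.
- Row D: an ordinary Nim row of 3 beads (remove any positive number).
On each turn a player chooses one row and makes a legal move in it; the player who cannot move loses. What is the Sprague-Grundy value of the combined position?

0

Build the Grundy sequence for row A with g(k) = mex{g(k−s) : s ∈ {3, 4}, s ≤ k}:
k:     0  1  2  3  4  5  6  7  8  9
g(k):  0  0  0  1  1  1  2  0  0  0
So g(9) = 0.
Grundy values for row B (subtraction set {1, 6}):
k:     0  1  2  3  4  5  6  7  8  9 10 11
g(k):  0  1  0  1  0  1  2  0  1  0  1  0
So g(11) = 0.
For row C, compute g(0), g(1), … with moves {2, 5, 6}:
k:     0  1  2  3  4  5  6  7
g(k):  0  0  1  1  0  2  1  3
So g(7) = 3.
Row D is a plain Nim row of size 3, so its Grundy value is 3.
The value of a disjunctive sum is the nim-sum of the parts.
Combined value = 0 XOR 0 XOR 3 XOR 3 = 0.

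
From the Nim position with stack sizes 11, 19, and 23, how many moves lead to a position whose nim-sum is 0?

Write each in binary and XOR column by column:
  01011  (11)
  10011  (19)
  10111  (23)
  -----
  01111  (15)
The overall nim-sum is X = 15. A stack of size p has a winning move iff p XOR X < p (reduce it to p XOR X).
  11: 11 XOR 15 = 4 < 11 — winning move (to 4).
  19: 19 XOR 15 = 28 ≥ 19 — no move.
  23: 23 XOR 15 = 24 ≥ 23 — no move.
That gives 1 winning move.

1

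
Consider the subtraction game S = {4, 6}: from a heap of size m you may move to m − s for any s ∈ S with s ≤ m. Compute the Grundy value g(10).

0

Compute g(0), g(1), … for moves {4, 6}:
g(0) = mex{} = 0
g(1) = mex{} = 0
g(2) = mex{} = 0
g(3) = mex{} = 0
g(4) = mex{0} = 1
g(5) = mex{0} = 1
g(6) = mex{0} = 1
g(7) = mex{0} = 1
g(8) = mex{0,1} = 2
g(9) = mex{0,1} = 2
g(10) = mex{1} = 0
So g(10) = 0.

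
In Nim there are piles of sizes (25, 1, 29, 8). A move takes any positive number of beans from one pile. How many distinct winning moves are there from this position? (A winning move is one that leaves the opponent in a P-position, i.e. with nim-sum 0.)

3

Nim-sum: 25 ⊕ 1 ⊕ 29 ⊕ 8 = 13.
The overall nim-sum is X = 13. A pile of size p has a winning move iff p XOR X < p (reduce it to p XOR X).
  25: 25 XOR 13 = 20 < 25 — winning move (to 20).
  1: 1 XOR 13 = 12 ≥ 1 — no move.
  29: 29 XOR 13 = 16 < 29 — winning move (to 16).
  8: 8 XOR 13 = 5 < 8 — winning move (to 5).
That gives 3 winning moves.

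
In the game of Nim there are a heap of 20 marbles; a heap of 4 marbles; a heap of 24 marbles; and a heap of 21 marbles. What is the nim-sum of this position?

29

In binary:
  10100  (20)
  00100  (4)
  11000  (24)
  10101  (21)
  -----
  11101  (29)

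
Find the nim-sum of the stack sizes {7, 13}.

10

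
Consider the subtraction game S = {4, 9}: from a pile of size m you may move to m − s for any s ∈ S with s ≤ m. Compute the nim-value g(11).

Build the Grundy sequence with g(k) = mex{g(k−s) : s ∈ {4, 9}, s ≤ k}:
k:     0  1  2  3  4  5  6  7  8  9 10 11
g(k):  0  0  0  0  1  1  1  1  0  2  2  2
So g(11) = 2.

2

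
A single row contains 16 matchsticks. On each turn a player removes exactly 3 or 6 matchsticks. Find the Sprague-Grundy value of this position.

Build the Grundy sequence with g(k) = mex{g(k−s) : s ∈ {3, 6}, s ≤ k}:
k:     0  1  2  3  4  5  6  7  8  9 10 11 12 13 14 15 16
g(k):  0  0  0  1  1  1  2  2  2  0  0  0  1  1  1  2  2
So g(16) = 2.

2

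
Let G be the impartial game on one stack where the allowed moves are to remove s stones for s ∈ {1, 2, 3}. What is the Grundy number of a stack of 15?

3

Compute g(0), g(1), … for moves {1, 2, 3}:
k:     0  1  2  3  4  5  6  7  8  9 10 11 12 13 14 15
g(k):  0  1  2  3  0  1  2  3  0  1  2  3  0  1  2  3
So g(15) = 3.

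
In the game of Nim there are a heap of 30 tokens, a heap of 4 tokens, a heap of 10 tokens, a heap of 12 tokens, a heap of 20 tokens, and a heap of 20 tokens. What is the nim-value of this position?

28

Compute the nim-sum pairwise:
30 ^ 4 = 26
26 ^ 10 = 16
16 ^ 12 = 28
28 ^ 20 = 8
8 ^ 20 = 28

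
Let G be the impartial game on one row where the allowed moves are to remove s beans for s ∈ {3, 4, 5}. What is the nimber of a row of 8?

0

Compute g(0), g(1), … for moves {3, 4, 5}:
g(0) = mex{} = 0
g(1) = mex{} = 0
g(2) = mex{} = 0
g(3) = mex{0} = 1
g(4) = mex{0} = 1
g(5) = mex{0} = 1
g(6) = mex{0,1} = 2
g(7) = mex{0,1} = 2
g(8) = mex{1} = 0
So g(8) = 0.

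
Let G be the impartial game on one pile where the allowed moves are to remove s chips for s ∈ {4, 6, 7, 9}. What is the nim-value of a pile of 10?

Grundy values for subtraction set {4, 6, 7, 9}:
k:     0  1  2  3  4  5  6  7  8  9 10
g(k):  0  0  0  0  1  1  1  1  2  2  2
So g(10) = 2.

2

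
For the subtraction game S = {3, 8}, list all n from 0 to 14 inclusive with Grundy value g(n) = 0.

0, 1, 2, 6, 7, 11, 12, 13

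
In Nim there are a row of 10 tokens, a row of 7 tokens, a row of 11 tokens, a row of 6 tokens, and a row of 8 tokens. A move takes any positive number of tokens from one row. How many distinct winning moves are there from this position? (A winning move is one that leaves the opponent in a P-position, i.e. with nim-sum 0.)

3

Compute the nim-sum pairwise:
10 ^ 7 = 13
13 ^ 11 = 6
6 ^ 6 = 0
0 ^ 8 = 8
The overall nim-sum is X = 8. A row of size p has a winning move iff p XOR X < p (reduce it to p XOR X).
  10: 10 XOR 8 = 2 < 10 — winning move (to 2).
  7: 7 XOR 8 = 15 ≥ 7 — no move.
  11: 11 XOR 8 = 3 < 11 — winning move (to 3).
  6: 6 XOR 8 = 14 ≥ 6 — no move.
  8: 8 XOR 8 = 0 < 8 — winning move (to 0).
That gives 3 winning moves.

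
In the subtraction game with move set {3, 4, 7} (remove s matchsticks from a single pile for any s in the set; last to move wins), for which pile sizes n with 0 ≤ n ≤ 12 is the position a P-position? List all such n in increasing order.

0, 1, 2, 10, 11, 12

Compute g(0), g(1), … for moves {3, 4, 7}:
k:     0  1  2  3  4  5  6  7  8  9 10 11 12
g(k):  0  0  0  1  1  1  2  2  2  3  0  0  0
The P-positions (g = 0) in 0..12 are 0, 1, 2, 10, 11, 12.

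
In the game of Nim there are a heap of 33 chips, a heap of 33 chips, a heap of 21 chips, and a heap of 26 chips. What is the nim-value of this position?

15

In binary:
  100001  (33)
  100001  (33)
  010101  (21)
  011010  (26)
  ------
  001111  (15)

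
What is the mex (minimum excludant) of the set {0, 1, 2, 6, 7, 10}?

3

The values 0, 1, 2 are all present; 3 is the first non-negative integer missing from the set.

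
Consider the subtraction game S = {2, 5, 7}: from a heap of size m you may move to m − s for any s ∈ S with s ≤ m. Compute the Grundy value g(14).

0

Compute g(0), g(1), … for moves {2, 5, 7}:
k:     0  1  2  3  4  5  6  7  8  9 10 11 12 13 14
g(k):  0  0  1  1  0  2  1  3  2  2  0  3  1  0  0
So g(14) = 0.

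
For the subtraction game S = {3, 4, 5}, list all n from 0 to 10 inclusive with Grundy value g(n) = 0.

0, 1, 2, 8, 9, 10

Build the Grundy sequence with g(k) = mex{g(k−s) : s ∈ {3, 4, 5}, s ≤ k}:
g(0) = mex{} = 0
g(1) = mex{} = 0
g(2) = mex{} = 0
g(3) = mex{0} = 1
g(4) = mex{0} = 1
g(5) = mex{0} = 1
g(6) = mex{0,1} = 2
g(7) = mex{0,1} = 2
g(8) = mex{1} = 0
g(9) = mex{1,2} = 0
g(10) = mex{1,2} = 0
The P-positions (g = 0) in 0..10 are 0, 1, 2, 8, 9, 10.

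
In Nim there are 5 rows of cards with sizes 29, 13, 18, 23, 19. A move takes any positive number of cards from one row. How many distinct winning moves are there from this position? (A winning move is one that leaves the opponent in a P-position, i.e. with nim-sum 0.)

3

Nim-sum: 29 ⊕ 13 ⊕ 18 ⊕ 23 ⊕ 19 = 6.
The overall nim-sum is X = 6. A row of size p has a winning move iff p XOR X < p (reduce it to p XOR X).
  29: 29 XOR 6 = 27 < 29 — winning move (to 27).
  13: 13 XOR 6 = 11 < 13 — winning move (to 11).
  18: 18 XOR 6 = 20 ≥ 18 — no move.
  23: 23 XOR 6 = 17 < 23 — winning move (to 17).
  19: 19 XOR 6 = 21 ≥ 19 — no move.
That gives 3 winning moves.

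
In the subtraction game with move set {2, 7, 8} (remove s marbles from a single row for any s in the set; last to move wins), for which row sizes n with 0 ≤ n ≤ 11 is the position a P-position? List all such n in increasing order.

Compute g(0), g(1), … for moves {2, 7, 8}:
g(0) = mex{} = 0
g(1) = mex{} = 0
g(2) = mex{0} = 1
g(3) = mex{0} = 1
g(4) = mex{1} = 0
g(5) = mex{1} = 0
g(6) = mex{0} = 1
g(7) = mex{0} = 1
g(8) = mex{0,1} = 2
g(9) = mex{0,1} = 2
g(10) = mex{1,2} = 0
g(11) = mex{0,1,2} = 3
The P-positions (g = 0) in 0..11 are 0, 1, 4, 5, 10.

0, 1, 4, 5, 10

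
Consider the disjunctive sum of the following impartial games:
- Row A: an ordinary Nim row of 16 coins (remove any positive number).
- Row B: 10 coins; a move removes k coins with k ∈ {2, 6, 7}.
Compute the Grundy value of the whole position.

19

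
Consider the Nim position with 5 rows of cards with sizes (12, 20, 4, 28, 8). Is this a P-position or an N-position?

Write each in binary and XOR column by column:
  01100  (12)
  10100  (20)
  00100  (4)
  11100  (28)
  01000  (8)
  -----
  01000  (8)
The nim-sum is 8 ≠ 0, so this is an N-position: the player to move can win.

N-position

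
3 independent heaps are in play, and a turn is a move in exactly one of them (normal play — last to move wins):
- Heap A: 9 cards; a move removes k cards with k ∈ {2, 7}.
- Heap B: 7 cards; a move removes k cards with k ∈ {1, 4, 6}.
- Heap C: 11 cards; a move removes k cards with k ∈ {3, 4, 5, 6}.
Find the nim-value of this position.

0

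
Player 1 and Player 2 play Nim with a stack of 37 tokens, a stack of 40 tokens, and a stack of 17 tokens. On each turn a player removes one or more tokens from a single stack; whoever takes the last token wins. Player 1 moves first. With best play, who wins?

Player 1 wins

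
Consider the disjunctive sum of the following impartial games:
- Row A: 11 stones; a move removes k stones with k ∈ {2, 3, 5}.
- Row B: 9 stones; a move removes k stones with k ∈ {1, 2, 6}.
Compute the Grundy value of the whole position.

Build the Grundy sequence for row A with g(k) = mex{g(k−s) : s ∈ {2, 3, 5}, s ≤ k}:
k:     0  1  2  3  4  5  6  7  8  9 10 11
g(k):  0  0  1  1  2  2  3  0  0  1  1  2
So g(11) = 2.
Build the Grundy sequence for row B with g(k) = mex{g(k−s) : s ∈ {1, 2, 6}, s ≤ k}:
g(0) = mex{} = 0
g(1) = mex{0} = 1
g(2) = mex{0,1} = 2
g(3) = mex{1,2} = 0
g(4) = mex{0,2} = 1
g(5) = mex{0,1} = 2
g(6) = mex{0,1,2} = 3
g(7) = mex{1,2,3} = 0
g(8) = mex{0,2,3} = 1
g(9) = mex{0,1} = 2
So g(9) = 2.
By the Sprague-Grundy theorem, the Grundy value of a sum of independent games is the XOR of the component values.
Combined value = 2 ⊕ 2 = 0.

0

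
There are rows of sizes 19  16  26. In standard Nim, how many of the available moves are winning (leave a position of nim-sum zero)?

Compute the nim-sum pairwise:
19 ^ 16 = 3
3 ^ 26 = 25
The overall nim-sum is X = 25. A row of size p has a winning move iff p XOR X < p (reduce it to p XOR X).
  19: 19 XOR 25 = 10 < 19 — winning move (to 10).
  16: 16 XOR 25 = 9 < 16 — winning move (to 9).
  26: 26 XOR 25 = 3 < 26 — winning move (to 3).
That gives 3 winning moves.

3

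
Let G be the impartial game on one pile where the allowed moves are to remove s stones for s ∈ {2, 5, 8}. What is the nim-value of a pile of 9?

1

Grundy values for subtraction set {2, 5, 8}:
g(0) = mex{} = 0
g(1) = mex{} = 0
g(2) = mex{0} = 1
g(3) = mex{0} = 1
g(4) = mex{1} = 0
g(5) = mex{0,1} = 2
g(6) = mex{0} = 1
g(7) = mex{1,2} = 0
g(8) = mex{0,1} = 2
g(9) = mex{0} = 1
So g(9) = 1.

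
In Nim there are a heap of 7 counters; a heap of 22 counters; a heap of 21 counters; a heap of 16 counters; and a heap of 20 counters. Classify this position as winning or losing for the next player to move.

Losing position

Bitwise XOR of the heap sizes:
  00111  (7)
  10110  (22)
  10101  (21)
  10000  (16)
  10100  (20)
  -----
  00000  (0)
The nim-sum is 0, so this is a P-position: the player to move is in a losing position under optimal play.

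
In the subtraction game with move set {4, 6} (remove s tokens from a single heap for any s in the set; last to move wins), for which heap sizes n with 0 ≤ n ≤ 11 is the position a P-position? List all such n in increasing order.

0, 1, 2, 3, 10, 11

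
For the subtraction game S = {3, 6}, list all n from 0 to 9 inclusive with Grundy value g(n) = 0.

0, 1, 2, 9

Compute g(0), g(1), … for moves {3, 6}:
k:     0  1  2  3  4  5  6  7  8  9
g(k):  0  0  0  1  1  1  2  2  2  0
The P-positions (g = 0) in 0..9 are 0, 1, 2, 9.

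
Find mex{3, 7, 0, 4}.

1

0 is in the set but 1 is not, so the mex is 1.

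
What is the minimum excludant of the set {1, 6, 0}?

The values 0, 1 are all present; 2 is the first non-negative integer missing from the set.

2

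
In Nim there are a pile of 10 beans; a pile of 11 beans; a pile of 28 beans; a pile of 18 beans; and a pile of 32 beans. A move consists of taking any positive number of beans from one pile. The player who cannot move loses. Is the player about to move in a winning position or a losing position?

Winning position

Compute the nim-sum pairwise:
10 ⊕ 11 = 1
1 ⊕ 28 = 29
29 ⊕ 18 = 15
15 ⊕ 32 = 47
The nim-sum is 47 ≠ 0, so this is an N-position: the player to move can win.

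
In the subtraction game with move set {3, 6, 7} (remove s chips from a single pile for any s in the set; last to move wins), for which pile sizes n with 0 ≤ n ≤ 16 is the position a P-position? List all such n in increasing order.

Grundy values for subtraction set {3, 6, 7}:
k:     0  1  2  3  4  5  6  7  8  9 10 11 12 13 14 15 16
g(k):  0  0  0  1  1  1  2  2  2  3  0  0  0  1  1  1  2
The P-positions (g = 0) in 0..16 are 0, 1, 2, 10, 11, 12.

0, 1, 2, 10, 11, 12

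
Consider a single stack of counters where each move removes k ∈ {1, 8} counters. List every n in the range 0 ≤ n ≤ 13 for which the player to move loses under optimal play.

0, 2, 4, 6, 9, 11, 13

Grundy values for subtraction set {1, 8}:
k:     0  1  2  3  4  5  6  7  8  9 10 11 12 13
g(k):  0  1  0  1  0  1  0  1  2  0  1  0  1  0
The P-positions (g = 0) in 0..13 are 0, 2, 4, 6, 9, 11, 13.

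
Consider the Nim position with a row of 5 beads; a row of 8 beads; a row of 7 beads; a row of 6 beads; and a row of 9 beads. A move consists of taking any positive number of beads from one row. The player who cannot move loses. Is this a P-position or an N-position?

N-position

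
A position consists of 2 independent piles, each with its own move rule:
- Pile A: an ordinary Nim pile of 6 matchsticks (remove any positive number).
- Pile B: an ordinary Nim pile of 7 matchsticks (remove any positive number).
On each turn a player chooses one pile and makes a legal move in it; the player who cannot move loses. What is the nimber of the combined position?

1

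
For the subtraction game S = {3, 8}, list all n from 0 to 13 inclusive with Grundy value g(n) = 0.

Build the Grundy sequence with g(k) = mex{g(k−s) : s ∈ {3, 8}, s ≤ k}:
k:     0  1  2  3  4  5  6  7  8  9 10 11 12 13
g(k):  0  0  0  1  1  1  0  0  2  1  1  0  0  0
The P-positions (g = 0) in 0..13 are 0, 1, 2, 6, 7, 11, 12, 13.

0, 1, 2, 6, 7, 11, 12, 13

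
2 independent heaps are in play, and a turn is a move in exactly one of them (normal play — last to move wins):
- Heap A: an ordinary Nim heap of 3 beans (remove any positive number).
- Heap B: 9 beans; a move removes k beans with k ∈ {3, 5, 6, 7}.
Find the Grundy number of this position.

Heap A is a plain Nim heap of size 3, so its Grundy value is 3.
Build the Grundy sequence for heap B with g(k) = mex{g(k−s) : s ∈ {3, 5, 6, 7}, s ≤ k}:
k:     0  1  2  3  4  5  6  7  8  9
g(k):  0  0  0  1  1  1  2  2  2  3
So g(9) = 3.
By the Sprague-Grundy theorem, the Grundy value of a sum of independent games is the XOR of the component values.
Combined value = 3 XOR 3 = 0.

0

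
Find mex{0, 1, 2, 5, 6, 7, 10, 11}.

The values 0, 1, 2 are all present; 3 is the first non-negative integer missing from the set.

3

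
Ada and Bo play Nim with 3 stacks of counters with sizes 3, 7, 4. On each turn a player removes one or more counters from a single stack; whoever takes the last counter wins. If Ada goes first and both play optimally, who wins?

Bo wins

Compute the nim-sum pairwise:
3 XOR 7 = 4
4 XOR 4 = 0
The nim-sum is 0, so this is a P-position: the player to move is in a losing position under optimal play; Ada is about to move from it and so loses — Bo wins.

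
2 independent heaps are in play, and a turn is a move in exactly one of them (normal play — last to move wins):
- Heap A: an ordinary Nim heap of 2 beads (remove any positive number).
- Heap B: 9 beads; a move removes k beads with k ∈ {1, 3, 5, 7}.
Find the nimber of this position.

3

Heap A is a plain Nim heap of size 2, so its Grundy value is 2.
Grundy values for heap B (subtraction set {1, 3, 5, 7}):
k:     0  1  2  3  4  5  6  7  8  9
g(k):  0  1  0  1  0  1  0  1  0  1
So g(9) = 1.
By the Sprague-Grundy theorem, the Grundy value of a sum of independent games is the XOR of the component values.
Combined value = 2 XOR 1 = 3.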